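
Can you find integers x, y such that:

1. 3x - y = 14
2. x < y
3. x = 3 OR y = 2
No

The full constraint system is jointly infeasible over the integers. Each constraint and what it forces:

  - 3x - y = 14: is a linear equation tying the variables together
  - x < y: bounds one variable relative to another variable
  - x = 3 OR y = 2: forces a choice: either x = 3 or y = 2

Split on the disjunction (x = 3 OR y = 2):
  • If x = 3: the equation forces y = -5, giving (x, y) = (3, -5), which violates y > x.
  • If y = 2: with y = 2, every remaining term of the linear equation is divisible by 3, so the left side is ≡ 0 (mod 3); but the right side 16 ≡ 1 (mod 3). No integers can satisfy it.
Both branches are infeasible, so the system has no integer solution.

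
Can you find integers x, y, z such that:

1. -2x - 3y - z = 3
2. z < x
Yes

Take x = 0, y = 0, z = -3. Substituting into each constraint:
  (1) -2(0) - 3(0) + 3 = 3 ✓
  (2) -3 < 0 ✓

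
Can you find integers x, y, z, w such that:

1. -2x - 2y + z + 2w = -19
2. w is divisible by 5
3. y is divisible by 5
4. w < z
Yes

Take x = 10, y = 0, z = 1, w = 0. Substituting into each constraint:
  (1) -2(10) - 2(0) + 1 + 2(0) = -19 ✓
  (2) 0 = 5 × 0, remainder 0 ✓
  (3) 0 = 5 × 0, remainder 0 ✓
  (4) 0 < 1 ✓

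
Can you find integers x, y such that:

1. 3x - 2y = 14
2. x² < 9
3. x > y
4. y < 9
Yes

Take x = 0, y = -7. Substituting into each constraint:
  (1) 3(0) - 2(-7) = 14 ✓
  (2) x² = (0)² = 0, and 0 < 9 ✓
  (3) 0 > -7 ✓
  (4) -7 < 9 ✓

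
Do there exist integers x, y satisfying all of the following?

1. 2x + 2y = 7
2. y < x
No

Even the single constraint (2x + 2y = 7) is infeasible over the integers.

  - 2x + 2y = 7: every term on the left is divisible by 2, so the LHS ≡ 0 (mod 2), but the RHS 7 is not — no integer solution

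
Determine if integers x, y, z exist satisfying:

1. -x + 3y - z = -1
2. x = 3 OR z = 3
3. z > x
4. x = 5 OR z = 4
Yes

Take x = 3, y = 2, z = 4. Substituting into each constraint:
  (1) (-3) + 3(2) + (-4) = -1 ✓
  (2) x = 3, target 3 ✓ (first branch holds)
  (3) 4 > 3 ✓
  (4) z = 4, target 4 ✓ (second branch holds)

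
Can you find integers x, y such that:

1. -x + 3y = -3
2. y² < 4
Yes

Take x = 3, y = 0. Substituting into each constraint:
  (1) (-3) + 3(0) = -3 ✓
  (2) y² = (0)² = 0, and 0 < 4 ✓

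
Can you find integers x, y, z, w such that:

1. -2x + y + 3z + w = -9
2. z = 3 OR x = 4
Yes

Take x = 4, y = 2, z = -1, w = 0. Substituting into each constraint:
  (1) -2(4) + 2 + 3(-1) + 0 = -9 ✓
  (2) x = 4, target 4 ✓ (second branch holds)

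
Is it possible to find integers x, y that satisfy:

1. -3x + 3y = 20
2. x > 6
No

Even the single constraint (-3x + 3y = 20) is infeasible over the integers.

  - -3x + 3y = 20: every term on the left is divisible by 3, so the LHS ≡ 0 (mod 3), but the RHS 20 is not — no integer solution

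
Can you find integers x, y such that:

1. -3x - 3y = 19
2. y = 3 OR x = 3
No

Even the single constraint (-3x - 3y = 19) is infeasible over the integers.

  - -3x - 3y = 19: every term on the left is divisible by 3, so the LHS ≡ 0 (mod 3), but the RHS 19 is not — no integer solution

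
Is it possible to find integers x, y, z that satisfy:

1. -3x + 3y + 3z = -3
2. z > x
Yes

Take x = -1, y = -2, z = 0. Substituting into each constraint:
  (1) -3(-1) + 3(-2) + 3(0) = -3 ✓
  (2) 0 > -1 ✓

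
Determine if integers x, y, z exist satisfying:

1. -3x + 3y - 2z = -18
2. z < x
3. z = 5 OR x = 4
Yes

Take x = 4, y = 0, z = 3. Substituting into each constraint:
  (1) -3(4) + 3(0) - 2(3) = -18 ✓
  (2) 3 < 4 ✓
  (3) x = 4, target 4 ✓ (second branch holds)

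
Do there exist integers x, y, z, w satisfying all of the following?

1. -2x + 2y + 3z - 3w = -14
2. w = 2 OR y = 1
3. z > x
Yes

Take x = -16, y = 1, z = -15, w = 1. Substituting into each constraint:
  (1) -2(-16) + 2(1) + 3(-15) - 3(1) = -14 ✓
  (2) y = 1, target 1 ✓ (second branch holds)
  (3) -15 > -16 ✓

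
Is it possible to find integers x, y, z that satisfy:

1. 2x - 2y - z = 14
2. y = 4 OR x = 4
Yes

Take x = 4, y = 0, z = -6. Substituting into each constraint:
  (1) 2(4) - 2(0) + 6 = 14 ✓
  (2) x = 4, target 4 ✓ (second branch holds)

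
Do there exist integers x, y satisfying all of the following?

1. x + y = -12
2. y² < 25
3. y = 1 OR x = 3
Yes

Take x = -13, y = 1. Substituting into each constraint:
  (1) (-13) + 1 = -12 ✓
  (2) y² = (1)² = 1, and 1 < 25 ✓
  (3) y = 1, target 1 ✓ (first branch holds)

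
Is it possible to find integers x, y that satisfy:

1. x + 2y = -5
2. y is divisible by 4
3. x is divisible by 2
No

A contradictory subset is {x + 2y = -5, x is divisible by 2}. No integer assignment can satisfy these jointly:

  - x + 2y = -5: is a linear equation tying the variables together
  - x is divisible by 2: restricts x to multiples of 2

Modular obstruction: writing x = 2x', every remaining term of the linear equation is divisible by 2, so the left side is ≡ 0 (mod 2); but the right side -5 ≡ 1 (mod 2). No integers can satisfy it.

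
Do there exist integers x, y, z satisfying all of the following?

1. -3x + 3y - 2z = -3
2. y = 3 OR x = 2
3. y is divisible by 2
No

The full constraint system is jointly infeasible over the integers. Each constraint and what it forces:

  - -3x + 3y - 2z = -3: is a linear equation tying the variables together
  - y = 3 OR x = 2: forces a choice: either y = 3 or x = 2
  - y is divisible by 2: restricts y to multiples of 2

Split on the disjunction (y = 3 OR x = 2):
  • If y = 3: this contradicts the divisibility constraint — 3 is not a multiple of 2.
  • If x = 2: with x = 2, writing y = 2y', every remaining term of the linear equation is divisible by 2, so the left side is ≡ 0 (mod 2); but the right side 3 ≡ 1 (mod 2). No integers can satisfy it.
Both branches are infeasible, so the system has no integer solution.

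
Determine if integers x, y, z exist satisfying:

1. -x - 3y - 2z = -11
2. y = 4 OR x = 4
Yes

Take x = 5, y = 4, z = -3. Substituting into each constraint:
  (1) (-5) - 3(4) - 2(-3) = -11 ✓
  (2) y = 4, target 4 ✓ (first branch holds)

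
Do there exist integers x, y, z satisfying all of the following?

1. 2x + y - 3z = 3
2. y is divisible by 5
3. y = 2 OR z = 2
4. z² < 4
No

A contradictory subset is {y is divisible by 5, y = 2 OR z = 2, z² < 4}. No integer assignment can satisfy these jointly:

  - y is divisible by 5: restricts y to multiples of 5
  - y = 2 OR z = 2: forces a choice: either y = 2 or z = 2
  - z² < 4: restricts z to |z| ≤ 1

Split on the disjunction (y = 2 OR z = 2):
  • If y = 2: this contradicts the divisibility constraint — 2 is not a multiple of 5.
  • If z = 2: this contradicts z² < 4, which requires |z| ≤ 1.
Both branches are infeasible, so the system has no integer solution.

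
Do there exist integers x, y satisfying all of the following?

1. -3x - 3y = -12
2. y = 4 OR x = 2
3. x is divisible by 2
Yes

Take x = 2, y = 2. Substituting into each constraint:
  (1) -3(2) - 3(2) = -12 ✓
  (2) x = 2, target 2 ✓ (second branch holds)
  (3) 2 = 2 × 1, remainder 0 ✓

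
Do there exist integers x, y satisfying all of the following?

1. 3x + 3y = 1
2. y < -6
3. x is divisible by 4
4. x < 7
No

Even the single constraint (3x + 3y = 1) is infeasible over the integers.

  - 3x + 3y = 1: every term on the left is divisible by 3, so the LHS ≡ 0 (mod 3), but the RHS 1 is not — no integer solution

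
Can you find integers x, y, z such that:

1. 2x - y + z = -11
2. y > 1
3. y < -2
No

A contradictory subset is {y > 1, y < -2}. No integer assignment can satisfy these jointly:

  - y > 1: bounds one variable relative to a constant
  - y < -2: bounds one variable relative to a constant

Direct contradiction: the bounds on y require y ≥ 2 and y ≤ -3 simultaneously, which is empty.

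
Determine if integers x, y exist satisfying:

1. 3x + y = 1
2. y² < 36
Yes

Take x = 0, y = 1. Substituting into each constraint:
  (1) 3(0) + 1 = 1 ✓
  (2) y² = (1)² = 1, and 1 < 36 ✓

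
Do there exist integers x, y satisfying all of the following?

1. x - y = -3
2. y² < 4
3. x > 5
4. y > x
No

A contradictory subset is {x - y = -3, y² < 4, x > 5}. No integer assignment can satisfy these jointly:

  - x - y = -3: is a linear equation tying the variables together
  - y² < 4: restricts y to |y| ≤ 1
  - x > 5: bounds one variable relative to a constant

Range argument: with x ∈ [6, ∞], y ∈ [-1, 1], the left side of the equation is at least 5, but the right side is -3 < 5. No integer solution exists.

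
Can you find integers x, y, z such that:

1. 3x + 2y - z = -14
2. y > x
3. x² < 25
Yes

Take x = -1, y = 0, z = 11. Substituting into each constraint:
  (1) 3(-1) + 2(0) + (-11) = -14 ✓
  (2) 0 > -1 ✓
  (3) x² = (-1)² = 1, and 1 < 25 ✓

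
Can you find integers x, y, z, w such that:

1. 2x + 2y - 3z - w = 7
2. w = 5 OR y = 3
Yes

Take x = 4, y = 2, z = 0, w = 5. Substituting into each constraint:
  (1) 2(4) + 2(2) - 3(0) + (-5) = 7 ✓
  (2) w = 5, target 5 ✓ (first branch holds)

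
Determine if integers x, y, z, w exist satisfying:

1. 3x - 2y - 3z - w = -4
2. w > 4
Yes

Take x = 1, y = 1, z = 0, w = 5. Substituting into each constraint:
  (1) 3(1) - 2(1) - 3(0) + (-5) = -4 ✓
  (2) 5 > 4 ✓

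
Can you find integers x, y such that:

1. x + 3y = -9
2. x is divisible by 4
Yes

Take x = 0, y = -3. Substituting into each constraint:
  (1) 0 + 3(-3) = -9 ✓
  (2) 0 = 4 × 0, remainder 0 ✓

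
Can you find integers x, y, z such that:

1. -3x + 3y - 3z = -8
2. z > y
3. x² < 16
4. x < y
No

Even the single constraint (-3x + 3y - 3z = -8) is infeasible over the integers.

  - -3x + 3y - 3z = -8: every term on the left is divisible by 3, so the LHS ≡ 0 (mod 3), but the RHS -8 is not — no integer solution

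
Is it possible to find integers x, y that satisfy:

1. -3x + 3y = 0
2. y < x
No

The full constraint system is jointly infeasible over the integers. Each constraint and what it forces:

  - -3x + 3y = 0: is a linear equation tying the variables together
  - y < x: bounds one variable relative to another variable

From the equation, x − y = 0, i.e. x − y = 0; but x > y requires x − y ≥ 1. Contradiction.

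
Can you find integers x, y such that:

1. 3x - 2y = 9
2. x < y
Yes

Take x = 11, y = 12. Substituting into each constraint:
  (1) 3(11) - 2(12) = 9 ✓
  (2) 11 < 12 ✓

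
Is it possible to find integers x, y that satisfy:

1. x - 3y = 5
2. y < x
Yes

Take x = -1, y = -2. Substituting into each constraint:
  (1) (-1) - 3(-2) = 5 ✓
  (2) -2 < -1 ✓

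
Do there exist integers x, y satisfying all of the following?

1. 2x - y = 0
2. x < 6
Yes

Take x = 0, y = 0. Substituting into each constraint:
  (1) 2(0) + 0 = 0 ✓
  (2) 0 < 6 ✓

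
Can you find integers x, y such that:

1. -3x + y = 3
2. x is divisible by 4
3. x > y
Yes

Take x = -4, y = -9. Substituting into each constraint:
  (1) -3(-4) + (-9) = 3 ✓
  (2) -4 = 4 × -1, remainder 0 ✓
  (3) -4 > -9 ✓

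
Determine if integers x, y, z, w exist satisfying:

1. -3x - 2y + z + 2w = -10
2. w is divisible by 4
Yes

Take x = 0, y = 5, z = 0, w = 0. Substituting into each constraint:
  (1) -3(0) - 2(5) + 0 + 2(0) = -10 ✓
  (2) 0 = 4 × 0, remainder 0 ✓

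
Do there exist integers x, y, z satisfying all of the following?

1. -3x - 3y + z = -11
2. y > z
Yes

Take x = 2, y = 2, z = 1. Substituting into each constraint:
  (1) -3(2) - 3(2) + 1 = -11 ✓
  (2) 2 > 1 ✓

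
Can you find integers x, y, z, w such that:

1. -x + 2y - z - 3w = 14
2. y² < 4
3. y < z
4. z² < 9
Yes

Take x = 0, y = 0, z = 1, w = -5. Substituting into each constraint:
  (1) 0 + 2(0) + (-1) - 3(-5) = 14 ✓
  (2) y² = (0)² = 0, and 0 < 4 ✓
  (3) 0 < 1 ✓
  (4) z² = (1)² = 1, and 1 < 9 ✓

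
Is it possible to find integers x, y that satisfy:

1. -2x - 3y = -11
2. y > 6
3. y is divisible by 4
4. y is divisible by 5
No

A contradictory subset is {-2x - 3y = -11, y is divisible by 4}. No integer assignment can satisfy these jointly:

  - -2x - 3y = -11: is a linear equation tying the variables together
  - y is divisible by 4: restricts y to multiples of 4

Modular obstruction: writing y = 4y', every remaining term of the linear equation is divisible by 2, so the left side is ≡ 0 (mod 2); but the right side -11 ≡ 1 (mod 2). No integers can satisfy it.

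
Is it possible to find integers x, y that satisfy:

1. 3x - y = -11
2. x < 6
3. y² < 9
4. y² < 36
Yes

Take x = -4, y = -1. Substituting into each constraint:
  (1) 3(-4) + 1 = -11 ✓
  (2) -4 < 6 ✓
  (3) y² = (-1)² = 1, and 1 < 9 ✓
  (4) y² = (-1)² = 1, and 1 < 36 ✓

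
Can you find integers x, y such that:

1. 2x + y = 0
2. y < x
Yes

Take x = 1, y = -2. Substituting into each constraint:
  (1) 2(1) + (-2) = 0 ✓
  (2) -2 < 1 ✓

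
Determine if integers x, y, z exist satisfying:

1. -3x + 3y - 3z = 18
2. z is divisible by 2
Yes

Take x = -6, y = 0, z = 0. Substituting into each constraint:
  (1) -3(-6) + 3(0) - 3(0) = 18 ✓
  (2) 0 = 2 × 0, remainder 0 ✓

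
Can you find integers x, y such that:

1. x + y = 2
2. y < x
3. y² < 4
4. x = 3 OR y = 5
Yes

Take x = 3, y = -1. Substituting into each constraint:
  (1) 3 + (-1) = 2 ✓
  (2) -1 < 3 ✓
  (3) y² = (-1)² = 1, and 1 < 4 ✓
  (4) x = 3, target 3 ✓ (first branch holds)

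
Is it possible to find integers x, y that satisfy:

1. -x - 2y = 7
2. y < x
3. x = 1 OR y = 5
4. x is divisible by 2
No

The full constraint system is jointly infeasible over the integers. Each constraint and what it forces:

  - -x - 2y = 7: is a linear equation tying the variables together
  - y < x: bounds one variable relative to another variable
  - x = 1 OR y = 5: forces a choice: either x = 1 or y = 5
  - x is divisible by 2: restricts x to multiples of 2

Modular obstruction: writing x = 2x', every remaining term of the linear equation is divisible by 2, so the left side is ≡ 0 (mod 2); but the right side 7 ≡ 1 (mod 2). No integers can satisfy it.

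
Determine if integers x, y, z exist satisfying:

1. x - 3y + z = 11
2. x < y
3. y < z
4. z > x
Yes

Take x = -12, y = -11, z = -10. Substituting into each constraint:
  (1) (-12) - 3(-11) + (-10) = 11 ✓
  (2) -12 < -11 ✓
  (3) -11 < -10 ✓
  (4) -10 > -12 ✓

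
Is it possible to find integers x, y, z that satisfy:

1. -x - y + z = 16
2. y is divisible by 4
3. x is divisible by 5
Yes

Take x = 0, y = 0, z = 16. Substituting into each constraint:
  (1) 0 + 0 + 16 = 16 ✓
  (2) 0 = 4 × 0, remainder 0 ✓
  (3) 0 = 5 × 0, remainder 0 ✓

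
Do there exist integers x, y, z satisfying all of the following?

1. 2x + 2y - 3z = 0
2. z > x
Yes

Take x = -1, y = 1, z = 0. Substituting into each constraint:
  (1) 2(-1) + 2(1) - 3(0) = 0 ✓
  (2) 0 > -1 ✓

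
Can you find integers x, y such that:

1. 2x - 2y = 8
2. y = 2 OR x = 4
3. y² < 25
Yes

Take x = 4, y = 0. Substituting into each constraint:
  (1) 2(4) - 2(0) = 8 ✓
  (2) x = 4, target 4 ✓ (second branch holds)
  (3) y² = (0)² = 0, and 0 < 25 ✓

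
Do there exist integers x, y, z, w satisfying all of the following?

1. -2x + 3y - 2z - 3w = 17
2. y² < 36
Yes

Take x = -10, y = 0, z = 0, w = 1. Substituting into each constraint:
  (1) -2(-10) + 3(0) - 2(0) - 3(1) = 17 ✓
  (2) y² = (0)² = 0, and 0 < 36 ✓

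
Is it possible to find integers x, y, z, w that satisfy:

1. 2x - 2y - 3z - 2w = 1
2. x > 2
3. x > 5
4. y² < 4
Yes

Take x = 6, y = 0, z = 3, w = 1. Substituting into each constraint:
  (1) 2(6) - 2(0) - 3(3) - 2(1) = 1 ✓
  (2) 6 > 2 ✓
  (3) 6 > 5 ✓
  (4) y² = (0)² = 0, and 0 < 4 ✓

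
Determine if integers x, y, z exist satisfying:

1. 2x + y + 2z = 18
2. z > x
Yes

Take x = -1, y = 20, z = 0. Substituting into each constraint:
  (1) 2(-1) + 20 + 2(0) = 18 ✓
  (2) 0 > -1 ✓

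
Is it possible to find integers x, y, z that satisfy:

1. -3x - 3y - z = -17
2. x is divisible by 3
Yes

Take x = 0, y = 0, z = 17. Substituting into each constraint:
  (1) -3(0) - 3(0) + (-17) = -17 ✓
  (2) 0 = 3 × 0, remainder 0 ✓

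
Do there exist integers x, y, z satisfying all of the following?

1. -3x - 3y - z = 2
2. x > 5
Yes

Take x = 6, y = 0, z = -20. Substituting into each constraint:
  (1) -3(6) - 3(0) + 20 = 2 ✓
  (2) 6 > 5 ✓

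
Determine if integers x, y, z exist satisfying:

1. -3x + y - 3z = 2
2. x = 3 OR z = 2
Yes

Take x = 3, y = 2, z = -3. Substituting into each constraint:
  (1) -3(3) + 2 - 3(-3) = 2 ✓
  (2) x = 3, target 3 ✓ (first branch holds)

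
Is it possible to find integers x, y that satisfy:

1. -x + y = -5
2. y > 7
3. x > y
Yes

Take x = 13, y = 8. Substituting into each constraint:
  (1) (-13) + 8 = -5 ✓
  (2) 8 > 7 ✓
  (3) 13 > 8 ✓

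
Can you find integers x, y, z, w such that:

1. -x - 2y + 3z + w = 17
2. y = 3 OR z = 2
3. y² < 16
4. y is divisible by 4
Yes

Take x = -12, y = 0, z = 2, w = -1. Substituting into each constraint:
  (1) 12 - 2(0) + 3(2) + (-1) = 17 ✓
  (2) z = 2, target 2 ✓ (second branch holds)
  (3) y² = (0)² = 0, and 0 < 16 ✓
  (4) 0 = 4 × 0, remainder 0 ✓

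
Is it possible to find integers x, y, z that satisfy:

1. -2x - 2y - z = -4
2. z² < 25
Yes

Take x = 0, y = 2, z = 0. Substituting into each constraint:
  (1) -2(0) - 2(2) + 0 = -4 ✓
  (2) z² = (0)² = 0, and 0 < 25 ✓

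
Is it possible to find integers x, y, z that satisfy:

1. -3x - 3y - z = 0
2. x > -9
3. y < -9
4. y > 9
No

A contradictory subset is {y < -9, y > 9}. No integer assignment can satisfy these jointly:

  - y < -9: bounds one variable relative to a constant
  - y > 9: bounds one variable relative to a constant

Direct contradiction: the bounds on y require y ≥ 10 and y ≤ -10 simultaneously, which is empty.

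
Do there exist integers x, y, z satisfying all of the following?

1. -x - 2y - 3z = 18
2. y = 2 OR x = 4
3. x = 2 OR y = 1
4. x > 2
Yes

Take x = 4, y = 1, z = -8. Substituting into each constraint:
  (1) (-4) - 2(1) - 3(-8) = 18 ✓
  (2) x = 4, target 4 ✓ (second branch holds)
  (3) y = 1, target 1 ✓ (second branch holds)
  (4) 4 > 2 ✓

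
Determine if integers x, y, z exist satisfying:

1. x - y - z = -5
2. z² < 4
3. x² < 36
Yes

Take x = 0, y = 5, z = 0. Substituting into each constraint:
  (1) 0 + (-5) + 0 = -5 ✓
  (2) z² = (0)² = 0, and 0 < 4 ✓
  (3) x² = (0)² = 0, and 0 < 36 ✓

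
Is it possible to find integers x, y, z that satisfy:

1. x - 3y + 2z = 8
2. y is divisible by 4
Yes

Take x = 8, y = 0, z = 0. Substituting into each constraint:
  (1) 8 - 3(0) + 2(0) = 8 ✓
  (2) 0 = 4 × 0, remainder 0 ✓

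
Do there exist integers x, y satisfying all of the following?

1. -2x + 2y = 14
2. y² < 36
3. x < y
Yes

Take x = -7, y = 0. Substituting into each constraint:
  (1) -2(-7) + 2(0) = 14 ✓
  (2) y² = (0)² = 0, and 0 < 36 ✓
  (3) -7 < 0 ✓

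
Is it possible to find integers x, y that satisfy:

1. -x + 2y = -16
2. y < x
Yes

Take x = -14, y = -15. Substituting into each constraint:
  (1) 14 + 2(-15) = -16 ✓
  (2) -15 < -14 ✓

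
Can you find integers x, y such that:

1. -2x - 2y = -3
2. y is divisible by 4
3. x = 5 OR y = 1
No

Even the single constraint (-2x - 2y = -3) is infeasible over the integers.

  - -2x - 2y = -3: every term on the left is divisible by 2, so the LHS ≡ 0 (mod 2), but the RHS -3 is not — no integer solution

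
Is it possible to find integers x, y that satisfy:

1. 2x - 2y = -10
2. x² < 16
Yes

Take x = 0, y = 5. Substituting into each constraint:
  (1) 2(0) - 2(5) = -10 ✓
  (2) x² = (0)² = 0, and 0 < 16 ✓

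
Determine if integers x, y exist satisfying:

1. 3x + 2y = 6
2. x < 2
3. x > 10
No

A contradictory subset is {x < 2, x > 10}. No integer assignment can satisfy these jointly:

  - x < 2: bounds one variable relative to a constant
  - x > 10: bounds one variable relative to a constant

Direct contradiction: the bounds on x require x ≥ 11 and x ≤ 1 simultaneously, which is empty.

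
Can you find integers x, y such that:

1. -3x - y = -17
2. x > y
Yes

Take x = 5, y = 2. Substituting into each constraint:
  (1) -3(5) + (-2) = -17 ✓
  (2) 5 > 2 ✓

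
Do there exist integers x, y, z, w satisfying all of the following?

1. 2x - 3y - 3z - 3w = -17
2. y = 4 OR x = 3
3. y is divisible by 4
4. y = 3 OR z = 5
Yes

Take x = 5, y = 4, z = 5, w = 0. Substituting into each constraint:
  (1) 2(5) - 3(4) - 3(5) - 3(0) = -17 ✓
  (2) y = 4, target 4 ✓ (first branch holds)
  (3) 4 = 4 × 1, remainder 0 ✓
  (4) z = 5, target 5 ✓ (second branch holds)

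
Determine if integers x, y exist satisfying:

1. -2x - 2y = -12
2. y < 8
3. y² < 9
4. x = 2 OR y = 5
No

A contradictory subset is {-2x - 2y = -12, y² < 9, x = 2 OR y = 5}. No integer assignment can satisfy these jointly:

  - -2x - 2y = -12: is a linear equation tying the variables together
  - y² < 9: restricts y to |y| ≤ 2
  - x = 2 OR y = 5: forces a choice: either x = 2 or y = 5

Split on the disjunction (x = 2 OR y = 5):
  • If x = 2: the equation forces y = 4, but y² < 9 requires |y| ≤ 2.
  • If y = 5: this contradicts y² < 9, which requires |y| ≤ 2.
Both branches are infeasible, so the system has no integer solution.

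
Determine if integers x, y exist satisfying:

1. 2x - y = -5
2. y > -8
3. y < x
Yes

Take x = -6, y = -7. Substituting into each constraint:
  (1) 2(-6) + 7 = -5 ✓
  (2) -7 > -8 ✓
  (3) -7 < -6 ✓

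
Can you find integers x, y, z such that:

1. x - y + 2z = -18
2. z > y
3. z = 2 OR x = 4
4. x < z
Yes

Take x = -21, y = 1, z = 2. Substituting into each constraint:
  (1) (-21) + (-1) + 2(2) = -18 ✓
  (2) 2 > 1 ✓
  (3) z = 2, target 2 ✓ (first branch holds)
  (4) -21 < 2 ✓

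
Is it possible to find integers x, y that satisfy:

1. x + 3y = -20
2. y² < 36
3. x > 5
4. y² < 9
No

A contradictory subset is {x + 3y = -20, x > 5, y² < 9}. No integer assignment can satisfy these jointly:

  - x + 3y = -20: is a linear equation tying the variables together
  - x > 5: bounds one variable relative to a constant
  - y² < 9: restricts y to |y| ≤ 2

Range argument: with x ∈ [6, ∞], y ∈ [-2, 2], the left side of the equation is at least 0, but the right side is -20 < 0. No integer solution exists.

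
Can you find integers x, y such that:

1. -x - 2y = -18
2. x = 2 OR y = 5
Yes

Take x = 8, y = 5. Substituting into each constraint:
  (1) (-8) - 2(5) = -18 ✓
  (2) y = 5, target 5 ✓ (second branch holds)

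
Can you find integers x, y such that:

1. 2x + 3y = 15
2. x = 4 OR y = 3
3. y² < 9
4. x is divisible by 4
No

A contradictory subset is {2x + 3y = 15, x = 4 OR y = 3, y² < 9}. No integer assignment can satisfy these jointly:

  - 2x + 3y = 15: is a linear equation tying the variables together
  - x = 4 OR y = 3: forces a choice: either x = 4 or y = 3
  - y² < 9: restricts y to |y| ≤ 2

Split on the disjunction (x = 4 OR y = 3):
  • If x = 4: with x = 4, every remaining term of the linear equation is divisible by 3, so the left side is ≡ 0 (mod 3); but the right side 7 ≡ 1 (mod 3). No integers can satisfy it.
  • If y = 3: this contradicts y² < 9, which requires |y| ≤ 2.
Both branches are infeasible, so the system has no integer solution.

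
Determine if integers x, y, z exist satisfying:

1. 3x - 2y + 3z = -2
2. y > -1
Yes

Take x = 0, y = 1, z = 0. Substituting into each constraint:
  (1) 3(0) - 2(1) + 3(0) = -2 ✓
  (2) 1 > -1 ✓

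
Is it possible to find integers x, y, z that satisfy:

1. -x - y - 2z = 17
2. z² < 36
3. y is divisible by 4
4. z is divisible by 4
Yes

Take x = -17, y = 0, z = 0. Substituting into each constraint:
  (1) 17 + 0 - 2(0) = 17 ✓
  (2) z² = (0)² = 0, and 0 < 36 ✓
  (3) 0 = 4 × 0, remainder 0 ✓
  (4) 0 = 4 × 0, remainder 0 ✓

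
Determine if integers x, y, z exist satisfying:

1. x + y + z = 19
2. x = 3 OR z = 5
Yes

Take x = 4, y = 10, z = 5. Substituting into each constraint:
  (1) 4 + 10 + 5 = 19 ✓
  (2) z = 5, target 5 ✓ (second branch holds)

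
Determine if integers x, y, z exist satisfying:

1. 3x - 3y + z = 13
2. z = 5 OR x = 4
Yes

Take x = 4, y = 1, z = 4. Substituting into each constraint:
  (1) 3(4) - 3(1) + 4 = 13 ✓
  (2) x = 4, target 4 ✓ (second branch holds)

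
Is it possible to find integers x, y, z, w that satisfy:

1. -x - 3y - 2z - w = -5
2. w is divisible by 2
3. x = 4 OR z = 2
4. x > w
Yes

Take x = 4, y = 1, z = -1, w = 0. Substituting into each constraint:
  (1) (-4) - 3(1) - 2(-1) + 0 = -5 ✓
  (2) 0 = 2 × 0, remainder 0 ✓
  (3) x = 4, target 4 ✓ (first branch holds)
  (4) 4 > 0 ✓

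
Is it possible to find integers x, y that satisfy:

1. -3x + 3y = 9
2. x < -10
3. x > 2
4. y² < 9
No

A contradictory subset is {x < -10, x > 2}. No integer assignment can satisfy these jointly:

  - x < -10: bounds one variable relative to a constant
  - x > 2: bounds one variable relative to a constant

Direct contradiction: the bounds on x require x ≥ 3 and x ≤ -11 simultaneously, which is empty.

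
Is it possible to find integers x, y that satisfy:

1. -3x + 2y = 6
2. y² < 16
Yes

Take x = 0, y = 3. Substituting into each constraint:
  (1) -3(0) + 2(3) = 6 ✓
  (2) y² = (3)² = 9, and 9 < 16 ✓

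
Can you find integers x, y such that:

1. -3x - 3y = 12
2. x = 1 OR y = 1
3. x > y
Yes

Take x = 1, y = -5. Substituting into each constraint:
  (1) -3(1) - 3(-5) = 12 ✓
  (2) x = 1, target 1 ✓ (first branch holds)
  (3) 1 > -5 ✓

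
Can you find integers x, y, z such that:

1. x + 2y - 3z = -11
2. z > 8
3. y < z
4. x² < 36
Yes

Take x = 0, y = 8, z = 9. Substituting into each constraint:
  (1) 0 + 2(8) - 3(9) = -11 ✓
  (2) 9 > 8 ✓
  (3) 8 < 9 ✓
  (4) x² = (0)² = 0, and 0 < 36 ✓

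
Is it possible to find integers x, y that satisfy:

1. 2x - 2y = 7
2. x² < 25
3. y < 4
No

Even the single constraint (2x - 2y = 7) is infeasible over the integers.

  - 2x - 2y = 7: every term on the left is divisible by 2, so the LHS ≡ 0 (mod 2), but the RHS 7 is not — no integer solution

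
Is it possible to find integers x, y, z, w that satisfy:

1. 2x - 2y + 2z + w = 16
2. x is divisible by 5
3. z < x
Yes

Take x = 0, y = 0, z = -1, w = 18. Substituting into each constraint:
  (1) 2(0) - 2(0) + 2(-1) + 18 = 16 ✓
  (2) 0 = 5 × 0, remainder 0 ✓
  (3) -1 < 0 ✓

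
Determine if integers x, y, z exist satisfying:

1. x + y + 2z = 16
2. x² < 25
Yes

Take x = 0, y = 0, z = 8. Substituting into each constraint:
  (1) 0 + 0 + 2(8) = 16 ✓
  (2) x² = (0)² = 0, and 0 < 25 ✓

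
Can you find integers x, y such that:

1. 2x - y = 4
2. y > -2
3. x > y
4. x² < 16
Yes

Take x = 3, y = 2. Substituting into each constraint:
  (1) 2(3) + (-2) = 4 ✓
  (2) 2 > -2 ✓
  (3) 3 > 2 ✓
  (4) x² = (3)² = 9, and 9 < 16 ✓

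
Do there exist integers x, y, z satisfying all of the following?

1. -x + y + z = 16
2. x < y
Yes

Take x = -1, y = 0, z = 15. Substituting into each constraint:
  (1) 1 + 0 + 15 = 16 ✓
  (2) -1 < 0 ✓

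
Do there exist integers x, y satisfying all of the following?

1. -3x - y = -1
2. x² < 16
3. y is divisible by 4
Yes

Take x = 3, y = -8. Substituting into each constraint:
  (1) -3(3) + 8 = -1 ✓
  (2) x² = (3)² = 9, and 9 < 16 ✓
  (3) -8 = 4 × -2, remainder 0 ✓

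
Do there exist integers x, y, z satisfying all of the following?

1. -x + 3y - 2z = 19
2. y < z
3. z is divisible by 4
Yes

Take x = -22, y = -1, z = 0. Substituting into each constraint:
  (1) 22 + 3(-1) - 2(0) = 19 ✓
  (2) -1 < 0 ✓
  (3) 0 = 4 × 0, remainder 0 ✓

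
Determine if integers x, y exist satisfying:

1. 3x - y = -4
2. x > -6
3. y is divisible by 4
Yes

Take x = 0, y = 4. Substituting into each constraint:
  (1) 3(0) + (-4) = -4 ✓
  (2) 0 > -6 ✓
  (3) 4 = 4 × 1, remainder 0 ✓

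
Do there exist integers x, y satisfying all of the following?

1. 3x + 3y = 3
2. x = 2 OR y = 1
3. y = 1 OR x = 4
Yes

Take x = 0, y = 1. Substituting into each constraint:
  (1) 3(0) + 3(1) = 3 ✓
  (2) y = 1, target 1 ✓ (second branch holds)
  (3) y = 1, target 1 ✓ (first branch holds)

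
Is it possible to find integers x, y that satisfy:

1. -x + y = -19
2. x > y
Yes

Take x = 19, y = 0. Substituting into each constraint:
  (1) (-19) + 0 = -19 ✓
  (2) 19 > 0 ✓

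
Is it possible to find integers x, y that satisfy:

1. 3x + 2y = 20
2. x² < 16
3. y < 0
No

The full constraint system is jointly infeasible over the integers. Each constraint and what it forces:

  - 3x + 2y = 20: is a linear equation tying the variables together
  - x² < 16: restricts x to |x| ≤ 3
  - y < 0: bounds one variable relative to a constant

Range argument: with x ∈ [-3, 3], y ∈ [−∞, -1], the left side of the equation is at most 7, but the right side is 20 > 7. No integer solution exists.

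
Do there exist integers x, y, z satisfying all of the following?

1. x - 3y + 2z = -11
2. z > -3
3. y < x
Yes

Take x = 5, y = 4, z = -2. Substituting into each constraint:
  (1) 5 - 3(4) + 2(-2) = -11 ✓
  (2) -2 > -3 ✓
  (3) 4 < 5 ✓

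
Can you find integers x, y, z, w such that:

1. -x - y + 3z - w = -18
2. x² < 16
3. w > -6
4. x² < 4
Yes

Take x = 0, y = 0, z = -6, w = 0. Substituting into each constraint:
  (1) 0 + 0 + 3(-6) + 0 = -18 ✓
  (2) x² = (0)² = 0, and 0 < 16 ✓
  (3) 0 > -6 ✓
  (4) x² = (0)² = 0, and 0 < 4 ✓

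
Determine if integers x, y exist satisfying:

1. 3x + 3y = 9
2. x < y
Yes

Take x = 1, y = 2. Substituting into each constraint:
  (1) 3(1) + 3(2) = 9 ✓
  (2) 1 < 2 ✓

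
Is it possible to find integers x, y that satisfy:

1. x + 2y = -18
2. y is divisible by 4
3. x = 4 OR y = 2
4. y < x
No

The full constraint system is jointly infeasible over the integers. Each constraint and what it forces:

  - x + 2y = -18: is a linear equation tying the variables together
  - y is divisible by 4: restricts y to multiples of 4
  - x = 4 OR y = 2: forces a choice: either x = 4 or y = 2
  - y < x: bounds one variable relative to another variable

Split on the disjunction (x = 4 OR y = 2):
  • If x = 4: with x = 4, writing y = 4y', every remaining term of the linear equation is divisible by 8, so the left side is ≡ 0 (mod 8); but the right side -22 ≡ 2 (mod 8). No integers can satisfy it.
  • If y = 2: this contradicts the divisibility constraint — 2 is not a multiple of 4.
Both branches are infeasible, so the system has no integer solution.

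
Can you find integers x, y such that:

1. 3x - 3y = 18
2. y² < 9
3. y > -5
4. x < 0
No

A contradictory subset is {3x - 3y = 18, y > -5, x < 0}. No integer assignment can satisfy these jointly:

  - 3x - 3y = 18: is a linear equation tying the variables together
  - y > -5: bounds one variable relative to a constant
  - x < 0: bounds one variable relative to a constant

Range argument: with x ∈ [−∞, -1], y ∈ [-4, ∞], the left side of the equation is at most 9, but the right side is 18 > 9. No integer solution exists.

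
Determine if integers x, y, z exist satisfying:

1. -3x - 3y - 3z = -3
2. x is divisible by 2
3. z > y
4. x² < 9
Yes

Take x = 0, y = 0, z = 1. Substituting into each constraint:
  (1) -3(0) - 3(0) - 3(1) = -3 ✓
  (2) 0 = 2 × 0, remainder 0 ✓
  (3) 1 > 0 ✓
  (4) x² = (0)² = 0, and 0 < 9 ✓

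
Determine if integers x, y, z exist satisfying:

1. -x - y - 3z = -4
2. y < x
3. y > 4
Yes

Take x = 7, y = 6, z = -3. Substituting into each constraint:
  (1) (-7) + (-6) - 3(-3) = -4 ✓
  (2) 6 < 7 ✓
  (3) 6 > 4 ✓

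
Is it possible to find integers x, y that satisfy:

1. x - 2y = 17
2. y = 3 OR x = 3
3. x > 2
Yes

Take x = 23, y = 3. Substituting into each constraint:
  (1) 23 - 2(3) = 17 ✓
  (2) y = 3, target 3 ✓ (first branch holds)
  (3) 23 > 2 ✓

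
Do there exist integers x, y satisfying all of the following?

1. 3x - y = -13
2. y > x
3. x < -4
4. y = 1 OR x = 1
No

A contradictory subset is {3x - y = -13, x < -4, y = 1 OR x = 1}. No integer assignment can satisfy these jointly:

  - 3x - y = -13: is a linear equation tying the variables together
  - x < -4: bounds one variable relative to a constant
  - y = 1 OR x = 1: forces a choice: either y = 1 or x = 1

Split on the disjunction (y = 1 OR x = 1):
  • If y = 1: the equation forces x = -4, which contradicts the bound x ≤ -5.
  • If x = 1: this contradicts the bound x ≤ -5.
Both branches are infeasible, so the system has no integer solution.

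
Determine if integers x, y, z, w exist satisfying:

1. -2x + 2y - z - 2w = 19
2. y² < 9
Yes

Take x = 0, y = 0, z = -19, w = 0. Substituting into each constraint:
  (1) -2(0) + 2(0) + 19 - 2(0) = 19 ✓
  (2) y² = (0)² = 0, and 0 < 9 ✓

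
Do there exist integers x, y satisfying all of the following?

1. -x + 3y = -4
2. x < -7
Yes

Take x = -8, y = -4. Substituting into each constraint:
  (1) 8 + 3(-4) = -4 ✓
  (2) -8 < -7 ✓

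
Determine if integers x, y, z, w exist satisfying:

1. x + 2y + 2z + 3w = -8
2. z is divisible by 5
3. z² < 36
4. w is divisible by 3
Yes

Take x = -8, y = 0, z = 0, w = 0. Substituting into each constraint:
  (1) (-8) + 2(0) + 2(0) + 3(0) = -8 ✓
  (2) 0 = 5 × 0, remainder 0 ✓
  (3) z² = (0)² = 0, and 0 < 36 ✓
  (4) 0 = 3 × 0, remainder 0 ✓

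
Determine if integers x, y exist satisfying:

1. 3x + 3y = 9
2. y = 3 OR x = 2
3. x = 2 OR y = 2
Yes

Take x = 2, y = 1. Substituting into each constraint:
  (1) 3(2) + 3(1) = 9 ✓
  (2) x = 2, target 2 ✓ (second branch holds)
  (3) x = 2, target 2 ✓ (first branch holds)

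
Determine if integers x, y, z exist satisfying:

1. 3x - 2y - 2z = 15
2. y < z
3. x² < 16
Yes

Take x = -1, y = -5, z = -4. Substituting into each constraint:
  (1) 3(-1) - 2(-5) - 2(-4) = 15 ✓
  (2) -5 < -4 ✓
  (3) x² = (-1)² = 1, and 1 < 16 ✓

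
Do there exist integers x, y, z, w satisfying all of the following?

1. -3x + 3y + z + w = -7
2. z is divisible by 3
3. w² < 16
Yes

Take x = 3, y = 0, z = 0, w = 2. Substituting into each constraint:
  (1) -3(3) + 3(0) + 0 + 2 = -7 ✓
  (2) 0 = 3 × 0, remainder 0 ✓
  (3) w² = (2)² = 4, and 4 < 16 ✓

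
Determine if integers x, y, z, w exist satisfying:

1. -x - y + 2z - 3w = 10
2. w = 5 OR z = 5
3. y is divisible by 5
Yes

Take x = 0, y = 0, z = 5, w = 0. Substituting into each constraint:
  (1) 0 + 0 + 2(5) - 3(0) = 10 ✓
  (2) z = 5, target 5 ✓ (second branch holds)
  (3) 0 = 5 × 0, remainder 0 ✓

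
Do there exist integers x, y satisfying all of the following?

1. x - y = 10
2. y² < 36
Yes

Take x = 10, y = 0. Substituting into each constraint:
  (1) 10 + 0 = 10 ✓
  (2) y² = (0)² = 0, and 0 < 36 ✓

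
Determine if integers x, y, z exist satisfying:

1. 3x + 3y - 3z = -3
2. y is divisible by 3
Yes

Take x = 0, y = 0, z = 1. Substituting into each constraint:
  (1) 3(0) + 3(0) - 3(1) = -3 ✓
  (2) 0 = 3 × 0, remainder 0 ✓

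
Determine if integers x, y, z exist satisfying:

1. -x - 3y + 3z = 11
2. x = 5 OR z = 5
Yes

Take x = 4, y = 0, z = 5. Substituting into each constraint:
  (1) (-4) - 3(0) + 3(5) = 11 ✓
  (2) z = 5, target 5 ✓ (second branch holds)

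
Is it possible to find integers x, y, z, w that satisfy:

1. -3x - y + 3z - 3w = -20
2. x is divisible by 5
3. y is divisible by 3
No

A contradictory subset is {-3x - y + 3z - 3w = -20, y is divisible by 3}. No integer assignment can satisfy these jointly:

  - -3x - y + 3z - 3w = -20: is a linear equation tying the variables together
  - y is divisible by 3: restricts y to multiples of 3

Modular obstruction: writing y = 3y', every remaining term of the linear equation is divisible by 3, so the left side is ≡ 0 (mod 3); but the right side -20 ≡ 1 (mod 3). No integers can satisfy it.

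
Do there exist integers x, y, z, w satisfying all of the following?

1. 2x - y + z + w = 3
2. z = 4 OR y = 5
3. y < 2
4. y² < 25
Yes

Take x = 0, y = 0, z = 4, w = -1. Substituting into each constraint:
  (1) 2(0) + 0 + 4 + (-1) = 3 ✓
  (2) z = 4, target 4 ✓ (first branch holds)
  (3) 0 < 2 ✓
  (4) y² = (0)² = 0, and 0 < 25 ✓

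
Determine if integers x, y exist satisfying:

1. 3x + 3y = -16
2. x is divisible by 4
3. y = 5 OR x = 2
No

Even the single constraint (3x + 3y = -16) is infeasible over the integers.

  - 3x + 3y = -16: every term on the left is divisible by 3, so the LHS ≡ 0 (mod 3), but the RHS -16 is not — no integer solution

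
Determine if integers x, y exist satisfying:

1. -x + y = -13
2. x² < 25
Yes

Take x = 0, y = -13. Substituting into each constraint:
  (1) 0 + (-13) = -13 ✓
  (2) x² = (0)² = 0, and 0 < 25 ✓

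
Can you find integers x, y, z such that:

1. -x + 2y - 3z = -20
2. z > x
Yes

Take x = 0, y = -7, z = 2. Substituting into each constraint:
  (1) 0 + 2(-7) - 3(2) = -20 ✓
  (2) 2 > 0 ✓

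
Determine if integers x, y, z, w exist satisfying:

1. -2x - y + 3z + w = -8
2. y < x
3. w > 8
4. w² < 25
No

A contradictory subset is {w > 8, w² < 25}. No integer assignment can satisfy these jointly:

  - w > 8: bounds one variable relative to a constant
  - w² < 25: restricts w to |w| ≤ 4

Direct contradiction: the bounds on w require w ≥ 9 and w ≤ 4 simultaneously, which is empty.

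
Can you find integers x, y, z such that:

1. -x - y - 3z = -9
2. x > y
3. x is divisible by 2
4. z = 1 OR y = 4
Yes

Take x = 8, y = 4, z = -1. Substituting into each constraint:
  (1) (-8) + (-4) - 3(-1) = -9 ✓
  (2) 8 > 4 ✓
  (3) 8 = 2 × 4, remainder 0 ✓
  (4) y = 4, target 4 ✓ (second branch holds)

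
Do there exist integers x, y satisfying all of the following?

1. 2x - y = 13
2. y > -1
Yes

Take x = 7, y = 1. Substituting into each constraint:
  (1) 2(7) + (-1) = 13 ✓
  (2) 1 > -1 ✓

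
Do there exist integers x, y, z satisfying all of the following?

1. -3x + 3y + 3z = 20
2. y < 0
No

Even the single constraint (-3x + 3y + 3z = 20) is infeasible over the integers.

  - -3x + 3y + 3z = 20: every term on the left is divisible by 3, so the LHS ≡ 0 (mod 3), but the RHS 20 is not — no integer solution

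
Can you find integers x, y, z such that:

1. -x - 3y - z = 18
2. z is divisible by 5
Yes

Take x = 0, y = -6, z = 0. Substituting into each constraint:
  (1) 0 - 3(-6) + 0 = 18 ✓
  (2) 0 = 5 × 0, remainder 0 ✓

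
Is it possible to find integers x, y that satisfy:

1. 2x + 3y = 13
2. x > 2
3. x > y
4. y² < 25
Yes

Take x = 5, y = 1. Substituting into each constraint:
  (1) 2(5) + 3(1) = 13 ✓
  (2) 5 > 2 ✓
  (3) 5 > 1 ✓
  (4) y² = (1)² = 1, and 1 < 25 ✓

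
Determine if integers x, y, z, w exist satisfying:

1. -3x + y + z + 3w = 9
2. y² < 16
Yes

Take x = -3, y = 0, z = 0, w = 0. Substituting into each constraint:
  (1) -3(-3) + 0 + 0 + 3(0) = 9 ✓
  (2) y² = (0)² = 0, and 0 < 16 ✓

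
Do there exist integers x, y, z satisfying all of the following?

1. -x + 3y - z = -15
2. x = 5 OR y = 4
Yes

Take x = 5, y = 0, z = 10. Substituting into each constraint:
  (1) (-5) + 3(0) + (-10) = -15 ✓
  (2) x = 5, target 5 ✓ (first branch holds)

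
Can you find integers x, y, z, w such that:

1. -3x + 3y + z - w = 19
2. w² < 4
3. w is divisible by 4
Yes

Take x = -6, y = 0, z = 1, w = 0. Substituting into each constraint:
  (1) -3(-6) + 3(0) + 1 + 0 = 19 ✓
  (2) w² = (0)² = 0, and 0 < 4 ✓
  (3) 0 = 4 × 0, remainder 0 ✓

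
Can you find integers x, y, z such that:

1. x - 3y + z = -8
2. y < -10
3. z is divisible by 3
Yes

Take x = -41, y = -11, z = 0. Substituting into each constraint:
  (1) (-41) - 3(-11) + 0 = -8 ✓
  (2) -11 < -10 ✓
  (3) 0 = 3 × 0, remainder 0 ✓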